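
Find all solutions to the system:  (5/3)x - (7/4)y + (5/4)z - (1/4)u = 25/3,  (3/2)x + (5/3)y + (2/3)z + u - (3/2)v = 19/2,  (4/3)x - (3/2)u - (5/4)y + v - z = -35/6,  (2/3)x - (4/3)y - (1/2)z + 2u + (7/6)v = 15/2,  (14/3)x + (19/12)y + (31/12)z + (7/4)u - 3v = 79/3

no solution

Row-reduce:
R1 ← R1 / (5/3).
R2 ← R2 − 3/2·R1.
R3 ← R3 − 4/3·R1.
R4 ← R4 − 2/3·R1.
R5 ← R5 − 14/3·R1.
R2 ← R2 / (389/120).
R1 ← R1 + 21/20·R2.
R3 ← R3 − 3/20·R2.
R4 ← R4 + 19/30·R2.
R5 ← R5 − 389/60·R2.
R3 ← R3 / (-3079/1556).
R1 ← R1 − 234/389·R3.
R2 ← R2 + 55/389·R3.
R4 ← R4 + 2543/2334·R3.
R4 ← R4 / (57017/18474).
R1 ← R1 + 510/3079·R4.
R2 ← R2 − 1462/3079·R4.
R3 ← R3 − 2111/3079·R4.
Row 5 reduces to 0 = -1, a contradiction. The system is inconsistent.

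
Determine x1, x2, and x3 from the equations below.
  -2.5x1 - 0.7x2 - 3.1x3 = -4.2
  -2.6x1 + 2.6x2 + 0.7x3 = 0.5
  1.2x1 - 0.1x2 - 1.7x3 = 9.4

x1 = 4, x2 = 5, x3 = -3

Row-reduce the augmented matrix:
R1 ← R1 / (-5/2).
R2 ← R2 + 13/5·R1.
R3 ← R3 − 6/5·R1.
R2 ← R2 / (416/125).
R1 ← R1 − 7/25·R2.
R3 ← R3 + 109/250·R2.
R3 ← R3 / (-22247/8320).
R1 ← R1 − 757/832·R3.
R2 ← R2 − 981/832·R3.
Reading off the reduced rows gives x1 = 4, x2 = 5, x3 = -3.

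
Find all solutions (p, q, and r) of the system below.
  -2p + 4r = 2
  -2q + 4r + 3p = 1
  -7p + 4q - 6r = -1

Row-reduce:
R1 ← R1 / (-2).
R2 ← R2 − 3·R1.
R3 ← R3 + 7·R1.
R2 ← R2 / (-2).
R3 ← R3 − 4·R2.
Rank is 2 with 3 unknowns, leaving r free.

infinitely many solutions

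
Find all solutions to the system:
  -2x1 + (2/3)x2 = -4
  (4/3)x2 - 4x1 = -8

infinitely many solutions

Row-reduce:
R1 ← R1 / (-2).
R2 ← R2 + 4·R1.
Rank is 1 with 2 unknowns, leaving x2 free.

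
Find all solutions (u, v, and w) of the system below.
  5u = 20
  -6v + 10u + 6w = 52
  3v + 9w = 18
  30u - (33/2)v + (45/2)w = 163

no solution

Row-reduce:
R1 ← R1 / (5).
R2 ← R2 − 10·R1.
R4 ← R4 − 30·R1.
R2 ← R2 / (-6).
R3 ← R3 − 3·R2.
R4 ← R4 + 33/2·R2.
R3 ← R3 / (12).
R2 ← R2 + 1·R3.
R4 ← R4 − 6·R3.
Row 4 reduces to 0 = -2, a contradiction. The system is inconsistent.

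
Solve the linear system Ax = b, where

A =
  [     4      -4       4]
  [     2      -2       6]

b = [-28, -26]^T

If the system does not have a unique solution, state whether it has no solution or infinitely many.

Row-reduce:
R1 ← R1 / (4).
R2 ← R2 − 2·R1.
R2 ← R2 / (4).
R1 ← R1 − 1·R2.
Rank is 2 with 3 unknowns, leaving x_2 free.

infinitely many solutions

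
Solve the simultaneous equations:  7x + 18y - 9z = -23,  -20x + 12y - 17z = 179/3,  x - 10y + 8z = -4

x = -2, y = -5/3, z = -7/3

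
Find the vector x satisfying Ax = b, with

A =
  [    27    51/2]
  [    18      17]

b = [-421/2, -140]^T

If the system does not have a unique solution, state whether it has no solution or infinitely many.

no solution

Row-reduce:
R1 ← R1 / (27).
R2 ← R2 − 18·R1.
Row 2 reduces to 0 = 1/3, a contradiction. The system is inconsistent.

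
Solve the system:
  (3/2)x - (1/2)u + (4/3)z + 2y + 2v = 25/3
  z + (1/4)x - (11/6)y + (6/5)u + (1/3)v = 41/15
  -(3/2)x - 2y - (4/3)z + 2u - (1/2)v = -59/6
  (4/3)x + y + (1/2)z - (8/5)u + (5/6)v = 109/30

Row-reduce:
R1 ← R1 / (3/2).
R2 ← R2 − 1/4·R1.
R3 ← R3 + 3/2·R1.
R4 ← R4 − 4/3·R1.
R2 ← R2 / (-13/6).
R1 ← R1 − 4/3·R2.
R4 ← R4 + 7/9·R2.
Swap R3 and R4.
R3 ← R3 / (-677/702).
R1 ← R1 − 160/117·R3.
R2 ← R2 + 14/39·R3.
R4 ← R4 / (3/2).
R1 ← R1 + 6213/3385·R4.
R2 ← R2 − 63/6770·R4.
R3 ← R3 − 5673/3385·R4.
Rank is 4 with 5 unknowns, leaving v free.

infinitely many solutions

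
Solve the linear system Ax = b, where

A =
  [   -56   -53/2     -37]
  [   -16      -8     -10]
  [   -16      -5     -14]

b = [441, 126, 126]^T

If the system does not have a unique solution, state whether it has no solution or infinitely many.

Row-reduce:
R1 ← R1 / (-56).
R2 ← R2 + 16·R1.
R3 ← R3 + 16·R1.
R2 ← R2 / (-3/7).
R1 ← R1 − 53/112·R2.
R3 ← R3 − 18/7·R2.
Rank is 2 with 3 unknowns, leaving x_3 free.

infinitely many solutions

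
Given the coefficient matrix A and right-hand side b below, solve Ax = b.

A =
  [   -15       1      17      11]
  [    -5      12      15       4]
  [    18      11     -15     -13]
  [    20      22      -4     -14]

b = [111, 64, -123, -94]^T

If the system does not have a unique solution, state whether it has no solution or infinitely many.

infinitely many solutions

Row-reduce:
R1 ← R1 / (-15).
R2 ← R2 + 5·R1.
R3 ← R3 − 18·R1.
R4 ← R4 − 20·R1.
R2 ← R2 / (35/3).
R1 ← R1 + 1/15·R2.
R3 ← R3 − 61/5·R2.
R4 ← R4 − 70/3·R2.
R3 ← R3 / (-109/25).
R1 ← R1 + 27/25·R3.
R2 ← R2 − 4/5·R3.
Rank is 3 with 4 unknowns, leaving x_4 free.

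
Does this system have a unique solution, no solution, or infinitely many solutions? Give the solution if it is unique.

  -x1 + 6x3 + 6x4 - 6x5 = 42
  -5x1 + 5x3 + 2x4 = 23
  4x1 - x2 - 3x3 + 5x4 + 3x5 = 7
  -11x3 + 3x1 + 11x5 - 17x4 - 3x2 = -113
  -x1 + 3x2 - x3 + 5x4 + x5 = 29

Row-reduce:
R1 ← R1 / (-1).
R2 ← R2 + 5·R1.
R3 ← R3 − 4·R1.
R4 ← R4 − 3·R1.
R5 ← R5 + 1·R1.
Swap R2 and R3.
R2 ← R2 / (-1).
R4 ← R4 + 3·R2.
R5 ← R5 − 3·R2.
R3 ← R3 / (-25).
R1 ← R1 + 6·R3.
R2 ← R2 + 21·R3.
R4 ← R4 + 56·R3.
R5 ← R5 − 56·R3.
R4 ← R4 / (-582/25).
R1 ← R1 − 18/25·R4.
R2 ← R2 + 137/25·R4.
R3 ← R3 − 28/25·R4.
R5 ← R5 − 582/25·R4.
Rank is 4 with 5 unknowns, leaving x5 free.

infinitely many solutions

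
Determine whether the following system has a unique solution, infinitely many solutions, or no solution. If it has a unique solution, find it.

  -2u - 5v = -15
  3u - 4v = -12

u = 0, v = 3

Row-reduce the augmented matrix:
R1 ← R1 / (-2).
R2 ← R2 − 3·R1.
R2 ← R2 / (-23/2).
R1 ← R1 − 5/2·R2.
Reading off the reduced rows gives u = 0, v = 3.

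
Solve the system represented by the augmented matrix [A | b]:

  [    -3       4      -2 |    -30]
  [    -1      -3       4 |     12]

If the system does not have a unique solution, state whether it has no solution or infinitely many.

infinitely many solutions

Row-reduce:
R1 ← R1 / (-3).
R2 ← R2 + 1·R1.
R2 ← R2 / (-13/3).
R1 ← R1 + 4/3·R2.
Rank is 2 with 3 unknowns, leaving x_3 free.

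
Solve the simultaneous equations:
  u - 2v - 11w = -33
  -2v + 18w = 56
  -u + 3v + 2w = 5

Row-reduce:
R3 ← R3 + 1·R1.
R2 ← R2 / (-2).
R1 ← R1 + 2·R2.
R3 ← R3 − 1·R2.
Rank is 2 with 3 unknowns, leaving w free.

infinitely many solutions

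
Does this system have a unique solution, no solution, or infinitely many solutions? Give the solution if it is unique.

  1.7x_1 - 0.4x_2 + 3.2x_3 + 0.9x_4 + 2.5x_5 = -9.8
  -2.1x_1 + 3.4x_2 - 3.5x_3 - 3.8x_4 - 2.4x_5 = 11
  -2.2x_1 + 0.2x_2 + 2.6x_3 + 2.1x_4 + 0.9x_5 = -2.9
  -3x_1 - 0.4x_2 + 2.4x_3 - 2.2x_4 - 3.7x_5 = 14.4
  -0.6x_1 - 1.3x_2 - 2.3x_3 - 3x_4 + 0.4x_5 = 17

x_1 = -3, x_2 = -3, x_3 = -1, x_4 = -3, x_5 = 0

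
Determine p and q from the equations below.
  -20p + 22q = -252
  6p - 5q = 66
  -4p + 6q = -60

Row-reduce the augmented matrix:
R1 ← R1 / (-20).
R2 ← R2 − 6·R1.
R3 ← R3 + 4·R1.
R2 ← R2 / (8/5).
R1 ← R1 + 11/10·R2.
R3 ← R3 − 8/5·R2.
R3 reduces to 0 = 0, so the extra equation is consistent.
Reading off the reduced rows gives p = 6, q = -6.

p = 6, q = -6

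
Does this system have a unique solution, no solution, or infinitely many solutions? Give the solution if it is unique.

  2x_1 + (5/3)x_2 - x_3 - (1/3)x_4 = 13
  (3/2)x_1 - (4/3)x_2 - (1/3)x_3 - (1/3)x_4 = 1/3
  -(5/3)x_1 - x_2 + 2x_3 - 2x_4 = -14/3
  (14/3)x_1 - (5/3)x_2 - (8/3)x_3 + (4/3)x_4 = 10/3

Row-reduce:
R1 ← R1 / (2).
R2 ← R2 − 3/2·R1.
R3 ← R3 + 5/3·R1.
R4 ← R4 − 14/3·R1.
R2 ← R2 / (-31/12).
R1 ← R1 − 5/6·R2.
R3 ← R3 − 7/18·R2.
R4 ← R4 + 50/9·R2.
R3 ← R3 / (343/279).
R1 ← R1 + 34/93·R3.
R2 ← R2 + 5/31·R3.
R4 ← R4 + 343/279·R3.
Row 4 reduces to 0 = -2, a contradiction. The system is inconsistent.

no solution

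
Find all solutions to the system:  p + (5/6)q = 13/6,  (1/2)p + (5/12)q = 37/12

no solution

Row-reduce:
R2 ← R2 − 1/2·R1.
Row 2 reduces to 0 = 2, a contradiction. The system is inconsistent.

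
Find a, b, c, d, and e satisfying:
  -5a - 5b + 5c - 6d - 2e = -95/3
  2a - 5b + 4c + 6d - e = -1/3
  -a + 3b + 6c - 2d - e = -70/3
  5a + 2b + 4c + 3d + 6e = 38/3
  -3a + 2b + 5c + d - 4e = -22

a = -1/3, b = 0, c = -8/3, d = 7/3, e = 3

Row-reduce the augmented matrix:
R1 ← R1 / (-5).
R2 ← R2 − 2·R1.
R3 ← R3 + 1·R1.
R4 ← R4 − 5·R1.
R5 ← R5 + 3·R1.
R2 ← R2 / (-7).
R1 ← R1 − 1·R2.
R3 ← R3 − 4·R2.
R4 ← R4 + 3·R2.
R5 ← R5 − 5·R2.
R3 ← R3 / (59/7).
R1 ← R1 + 1/7·R3.
R2 ← R2 + 6/7·R3.
R4 ← R4 − 45/7·R3.
R5 ← R5 − 44/7·R3.
R4 ← R4 / (-1623/295).
R1 ← R1 − 512/295·R4.
R2 ← R2 + 114/295·R4.
R3 ← R3 − 44/295·R4.
R5 ← R5 − 1839/295·R4.
R5 ← R5 / (2133/541).
R1 ← R1 − 3266/1623·R5.
R2 ← R2 + 179/541·R5.
R3 ← R3 + 49/1623·R5.
R4 ← R4 + 1774/1623·R5.
Reading off the reduced rows gives a = -1/3, b = 0, c = -8/3, d = 7/3, e = 3.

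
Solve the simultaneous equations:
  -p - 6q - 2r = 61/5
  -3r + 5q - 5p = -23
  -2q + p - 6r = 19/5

p = 9/5, q = -5/2, r = 1/2

Row-reduce the augmented matrix:
R1 ← R1 / (-1).
R2 ← R2 + 5·R1.
R3 ← R3 − 1·R1.
R2 ← R2 / (35).
R1 ← R1 − 6·R2.
R3 ← R3 + 8·R2.
R3 ← R3 / (-32/5).
R1 ← R1 − 4/5·R3.
R2 ← R2 − 1/5·R3.
Reading off the reduced rows gives p = 9/5, q = -5/2, r = 1/2.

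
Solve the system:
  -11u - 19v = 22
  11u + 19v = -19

no solution

Row-reduce:
R1 ← R1 / (-11).
R2 ← R2 − 11·R1.
Row 2 reduces to 0 = 3, a contradiction. The system is inconsistent.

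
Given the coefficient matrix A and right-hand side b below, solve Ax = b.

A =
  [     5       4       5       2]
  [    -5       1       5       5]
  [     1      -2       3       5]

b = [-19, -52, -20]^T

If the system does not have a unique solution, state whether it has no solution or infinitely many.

infinitely many solutions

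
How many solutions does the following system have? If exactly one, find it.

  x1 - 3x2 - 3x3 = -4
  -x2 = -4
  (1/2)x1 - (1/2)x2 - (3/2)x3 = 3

no solution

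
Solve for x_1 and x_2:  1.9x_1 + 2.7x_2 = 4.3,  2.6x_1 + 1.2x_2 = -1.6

x_1 = -2, x_2 = 3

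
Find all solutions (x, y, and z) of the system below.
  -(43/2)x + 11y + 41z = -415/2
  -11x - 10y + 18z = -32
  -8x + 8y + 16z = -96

no solution

Row-reduce:
R1 ← R1 / (-43/2).
R2 ← R2 + 11·R1.
R3 ← R3 + 8·R1.
R2 ← R2 / (-672/43).
R1 ← R1 + 22/43·R2.
R3 ← R3 − 168/43·R2.
Row 3 reduces to 0 = -1/4, a contradiction. The system is inconsistent.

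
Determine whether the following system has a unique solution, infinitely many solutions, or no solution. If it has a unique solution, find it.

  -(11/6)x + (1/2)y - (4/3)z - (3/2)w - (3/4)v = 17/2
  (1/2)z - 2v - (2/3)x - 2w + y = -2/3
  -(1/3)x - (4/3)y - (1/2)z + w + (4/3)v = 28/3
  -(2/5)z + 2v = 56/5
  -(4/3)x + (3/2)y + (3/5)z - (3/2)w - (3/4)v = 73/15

x = -5, y = -5, z = 2, w = -6, v = 6

Row-reduce the augmented matrix:
R1 ← R1 / (-11/6).
R2 ← R2 + 2/3·R1.
R3 ← R3 + 1/3·R1.
R5 ← R5 + 4/3·R1.
R2 ← R2 / (9/11).
R1 ← R1 + 3/11·R2.
R3 ← R3 + 47/33·R2.
R5 ← R5 − 25/22·R2.
R3 ← R3 / (118/81).
R1 ← R1 − 19/18·R3.
R2 ← R2 − 65/54·R3.
R4 ← R4 + 2/5·R3.
R5 ← R5 − 109/540·R3.
R4 ← R4 / (-102/295).
R1 ← R1 − 147/118·R4.
R2 ← R2 + 87/118·R4.
R3 ← R3 + 51/59·R4.
R5 ← R5 − 2107/1180·R4.
R5 ← R5 / (4307/408).
R1 ← R1 − 451/68·R5.
R2 ← R2 + 143/34·R5.
R3 ← R3 + 5·R5.
R4 ← R4 + 931/204·R5.
Reading off the reduced rows gives x = -5, y = -5, z = 2, w = -6, v = 6.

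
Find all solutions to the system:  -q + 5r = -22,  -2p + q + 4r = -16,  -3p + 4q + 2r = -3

p = 1, q = 2, r = -4

Row-reduce the augmented matrix:
Swap R1 and R2.
R1 ← R1 / (-2).
R3 ← R3 + 3·R1.
R2 ← R2 / (-1).
R1 ← R1 + 1/2·R2.
R3 ← R3 − 5/2·R2.
R3 ← R3 / (17/2).
R1 ← R1 + 9/2·R3.
R2 ← R2 + 5·R3.
Reading off the reduced rows gives p = 1, q = 2, r = -4.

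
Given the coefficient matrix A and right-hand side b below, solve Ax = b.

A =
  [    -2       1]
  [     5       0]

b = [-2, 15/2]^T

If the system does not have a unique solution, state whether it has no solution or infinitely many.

Row-reduce the augmented matrix:
R1 ← R1 / (-2).
R2 ← R2 − 5·R1.
R2 ← R2 / (5/2).
R1 ← R1 + 1/2·R2.
Reading off the reduced rows gives x_1 = 3/2, x_2 = 1.

x_1 = 3/2, x_2 = 1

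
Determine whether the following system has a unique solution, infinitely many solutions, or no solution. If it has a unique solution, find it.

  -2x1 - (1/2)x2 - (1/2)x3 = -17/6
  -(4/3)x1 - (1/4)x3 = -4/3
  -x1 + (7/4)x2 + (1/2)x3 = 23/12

x1 = 1, x2 = 5/3, x3 = 0

Row-reduce the augmented matrix:
R1 ← R1 / (-2).
R2 ← R2 + 4/3·R1.
R3 ← R3 + 1·R1.
R2 ← R2 / (1/3).
R1 ← R1 − 1/4·R2.
R3 ← R3 − 2·R2.
R3 ← R3 / (1/4).
R1 ← R1 − 3/16·R3.
R2 ← R2 − 1/4·R3.
Reading off the reduced rows gives x1 = 1, x2 = 5/3, x3 = 0.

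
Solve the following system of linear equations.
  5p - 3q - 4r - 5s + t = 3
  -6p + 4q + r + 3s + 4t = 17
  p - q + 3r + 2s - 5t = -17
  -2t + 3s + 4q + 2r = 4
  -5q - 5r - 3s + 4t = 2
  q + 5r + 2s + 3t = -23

no solution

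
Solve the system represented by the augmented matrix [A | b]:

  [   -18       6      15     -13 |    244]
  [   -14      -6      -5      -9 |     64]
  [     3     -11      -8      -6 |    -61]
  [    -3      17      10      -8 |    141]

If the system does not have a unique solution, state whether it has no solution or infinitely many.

x_1 = -5, x_2 = 2, x_3 = 6, x_4 = -4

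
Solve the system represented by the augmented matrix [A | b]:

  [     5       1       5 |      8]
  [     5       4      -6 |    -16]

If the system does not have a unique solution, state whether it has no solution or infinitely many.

Row-reduce:
R1 ← R1 / (5).
R2 ← R2 − 5·R1.
R2 ← R2 / (3).
R1 ← R1 − 1/5·R2.
Rank is 2 with 3 unknowns, leaving x_3 free.

infinitely many solutions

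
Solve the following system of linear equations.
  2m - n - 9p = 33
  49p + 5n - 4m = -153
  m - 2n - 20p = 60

infinitely many solutions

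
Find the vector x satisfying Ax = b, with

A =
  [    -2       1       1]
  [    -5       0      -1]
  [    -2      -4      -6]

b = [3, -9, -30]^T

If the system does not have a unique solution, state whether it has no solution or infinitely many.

infinitely many solutions

Row-reduce:
R1 ← R1 / (-2).
R2 ← R2 + 5·R1.
R3 ← R3 + 2·R1.
R2 ← R2 / (-5/2).
R1 ← R1 + 1/2·R2.
R3 ← R3 + 5·R2.
Rank is 2 with 3 unknowns, leaving x_3 free.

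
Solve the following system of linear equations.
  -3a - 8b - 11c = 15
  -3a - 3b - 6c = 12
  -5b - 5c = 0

no solution

Row-reduce:
R1 ← R1 / (-3).
R2 ← R2 + 3·R1.
R2 ← R2 / (5).
R1 ← R1 − 8/3·R2.
R3 ← R3 + 5·R2.
Row 3 reduces to 0 = -3, a contradiction. The system is inconsistent.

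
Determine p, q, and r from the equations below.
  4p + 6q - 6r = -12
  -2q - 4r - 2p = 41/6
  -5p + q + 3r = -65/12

Row-reduce the augmented matrix:
R1 ← R1 / (4).
R2 ← R2 + 2·R1.
R3 ← R3 + 5·R1.
R1 ← R1 − 3/2·R2.
R3 ← R3 − 17/2·R2.
R3 ← R3 / (55).
R1 ← R1 − 9·R3.
R2 ← R2 + 7·R3.
Reading off the reduced rows gives p = 1/4, q = -8/3, r = -1/2.

p = 1/4, q = -8/3, r = -1/2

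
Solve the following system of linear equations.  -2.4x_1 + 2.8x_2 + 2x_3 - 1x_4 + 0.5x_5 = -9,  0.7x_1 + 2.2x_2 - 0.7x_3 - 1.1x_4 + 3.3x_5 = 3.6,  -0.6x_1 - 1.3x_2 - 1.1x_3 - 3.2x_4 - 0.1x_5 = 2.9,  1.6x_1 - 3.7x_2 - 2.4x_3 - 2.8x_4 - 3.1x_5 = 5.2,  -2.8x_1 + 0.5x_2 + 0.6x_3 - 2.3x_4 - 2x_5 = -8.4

x_1 = 1, x_2 = -2, x_3 = -1, x_4 = 0, x_5 = 2

Row-reduce the augmented matrix:
R1 ← R1 / (-12/5).
R2 ← R2 − 7/10·R1.
R3 ← R3 + 3/5·R1.
R4 ← R4 − 8/5·R1.
R5 ← R5 + 14/5·R1.
R2 ← R2 / (181/60).
R1 ← R1 + 7/6·R2.
R3 ← R3 + 2·R2.
R4 ← R4 + 11/6·R2.
R5 ← R5 + 83/30·R2.
R3 ← R3 / (-1518/905).
R1 ← R1 + 159/181·R3.
R2 ← R2 + 7/181·R3.
R4 ← R4 + 2059/1810·R3.
R5 ← R5 + 3331/1810·R3.
R4 ← R4 / (-6825/4048).
R1 ← R1 − 3859/2024·R4.
R2 ← R2 + 753/2024·R4.
R3 ← R3 − 4673/2024·R4.
R5 ← R5 − 37227/20240·R4.
R5 ← R5 / (-128053/32500).
R1 ← R1 + 67109/29250·R5.
R2 ← R2 − 2521/1625·R5.
R3 ← R3 + 59399/14625·R5.
R4 ← R4 − 35899/29250·R5.
Reading off the reduced rows gives x_1 = 1, x_2 = -2, x_3 = -1, x_4 = 0, x_5 = 2.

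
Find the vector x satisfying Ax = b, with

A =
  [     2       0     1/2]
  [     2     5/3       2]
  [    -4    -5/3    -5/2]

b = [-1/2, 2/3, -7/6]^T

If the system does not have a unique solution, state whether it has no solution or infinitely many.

no solution

Row-reduce:
R1 ← R1 / (2).
R2 ← R2 − 2·R1.
R3 ← R3 + 4·R1.
R2 ← R2 / (5/3).
R3 ← R3 + 5/3·R2.
Row 3 reduces to 0 = -1, a contradiction. The system is inconsistent.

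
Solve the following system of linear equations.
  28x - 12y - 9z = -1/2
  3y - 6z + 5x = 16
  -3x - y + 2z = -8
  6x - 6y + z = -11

Row-reduce:
R1 ← R1 / (28).
R2 ← R2 − 5·R1.
R3 ← R3 + 3·R1.
R4 ← R4 − 6·R1.
R2 ← R2 / (36/7).
R1 ← R1 + 3/7·R2.
R3 ← R3 + 16/7·R2.
R4 ← R4 + 24/7·R2.
R3 ← R3 / (-11/12).
R1 ← R1 + 11/16·R3.
R2 ← R2 + 41/48·R3.
Row 4 reduces to 0 = -1/6, a contradiction. The system is inconsistent.

no solution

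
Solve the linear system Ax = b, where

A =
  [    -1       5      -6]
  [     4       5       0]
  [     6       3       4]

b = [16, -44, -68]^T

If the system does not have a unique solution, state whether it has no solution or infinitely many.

x_1 = -6, x_2 = -4, x_3 = -5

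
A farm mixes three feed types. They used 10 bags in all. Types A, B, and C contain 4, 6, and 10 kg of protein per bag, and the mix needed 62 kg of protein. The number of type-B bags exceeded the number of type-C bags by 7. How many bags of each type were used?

type-A bags: 1, type-B bags: 8, type-C bags: 1

Let a = type-A bags, b = type-B bags, c = type-C bags.
  a + b + c = 10
  4a + 6b + 10c = 62
  b - c = 7
Row-reduce the augmented matrix:
R2 ← R2 − 4·R1.
R2 ← R2 / (2).
R1 ← R1 − 1·R2.
R3 ← R3 − 1·R2.
R3 ← R3 / (-4).
R1 ← R1 + 2·R3.
R2 ← R2 − 3·R3.
Reading off the reduced rows gives a = 1, b = 8, c = 1.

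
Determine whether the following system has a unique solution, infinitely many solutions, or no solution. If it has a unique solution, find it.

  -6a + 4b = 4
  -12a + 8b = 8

infinitely many solutions

Row-reduce:
R1 ← R1 / (-6).
R2 ← R2 + 12·R1.
Rank is 1 with 2 unknowns, leaving b free.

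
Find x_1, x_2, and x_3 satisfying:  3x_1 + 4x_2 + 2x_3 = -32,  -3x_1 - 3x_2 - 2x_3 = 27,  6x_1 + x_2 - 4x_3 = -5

Row-reduce the augmented matrix:
R1 ← R1 / (3).
R2 ← R2 + 3·R1.
R3 ← R3 − 6·R1.
R1 ← R1 − 4/3·R2.
R3 ← R3 + 7·R2.
R3 ← R3 / (-8).
R1 ← R1 − 2/3·R3.
Reading off the reduced rows gives x_1 = -2, x_2 = -5, x_3 = -3.

x_1 = -2, x_2 = -5, x_3 = -3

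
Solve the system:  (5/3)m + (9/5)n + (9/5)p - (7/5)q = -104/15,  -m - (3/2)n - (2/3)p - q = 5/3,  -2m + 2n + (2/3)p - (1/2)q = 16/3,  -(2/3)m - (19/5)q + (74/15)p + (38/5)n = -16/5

infinitely many solutions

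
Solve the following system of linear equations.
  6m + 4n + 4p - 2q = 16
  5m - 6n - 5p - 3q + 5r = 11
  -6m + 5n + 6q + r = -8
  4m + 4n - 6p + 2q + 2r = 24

infinitely many solutions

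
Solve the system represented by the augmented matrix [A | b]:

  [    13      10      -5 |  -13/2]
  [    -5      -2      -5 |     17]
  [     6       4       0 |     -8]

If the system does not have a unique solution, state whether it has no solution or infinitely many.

no solution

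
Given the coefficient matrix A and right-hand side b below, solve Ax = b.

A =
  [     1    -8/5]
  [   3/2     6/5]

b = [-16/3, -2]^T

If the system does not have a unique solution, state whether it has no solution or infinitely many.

From equation 1: x_1 = -16/3 + 8/5·x_2.
Substitute into equation 2 and solve: x_2 = 5/3.
Then x_1 = -8/3.

x_1 = -8/3, x_2 = 5/3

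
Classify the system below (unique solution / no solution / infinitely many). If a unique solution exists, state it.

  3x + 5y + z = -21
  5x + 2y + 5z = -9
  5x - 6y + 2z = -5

x = -5, y = -2, z = 4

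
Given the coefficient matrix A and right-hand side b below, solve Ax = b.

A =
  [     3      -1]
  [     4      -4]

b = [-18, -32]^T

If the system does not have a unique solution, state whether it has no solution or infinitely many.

x_1 = -5, x_2 = 3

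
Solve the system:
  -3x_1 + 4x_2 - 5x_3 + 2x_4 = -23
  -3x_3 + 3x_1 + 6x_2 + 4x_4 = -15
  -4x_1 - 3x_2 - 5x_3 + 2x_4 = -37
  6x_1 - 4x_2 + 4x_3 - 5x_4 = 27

x_1 = 0, x_2 = 2, x_3 = 5, x_4 = -3

Row-reduce the augmented matrix:
R1 ← R1 / (-3).
R2 ← R2 − 3·R1.
R3 ← R3 + 4·R1.
R4 ← R4 − 6·R1.
R2 ← R2 / (10).
R1 ← R1 + 4/3·R2.
R3 ← R3 + 25/3·R2.
R4 ← R4 − 4·R2.
R3 ← R3 / (-5).
R1 ← R1 − 3/5·R3.
R2 ← R2 + 4/5·R3.
R4 ← R4 + 14/5·R3.
R4 ← R4 / (-437/75).
R1 ← R1 − 49/75·R4.
R2 ← R2 + 7/75·R4.
R3 ← R3 + 13/15·R4.
Reading off the reduced rows gives x_1 = 0, x_2 = 2, x_3 = 5, x_4 = -3.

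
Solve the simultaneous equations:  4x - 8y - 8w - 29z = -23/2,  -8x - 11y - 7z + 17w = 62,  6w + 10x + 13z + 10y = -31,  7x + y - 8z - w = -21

no solution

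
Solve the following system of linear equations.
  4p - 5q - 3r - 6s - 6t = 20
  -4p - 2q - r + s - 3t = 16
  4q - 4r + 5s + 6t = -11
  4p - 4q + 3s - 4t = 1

infinitely many solutions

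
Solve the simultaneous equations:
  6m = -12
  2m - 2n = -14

Row-reduce the augmented matrix:
R1 ← R1 / (6).
R2 ← R2 − 2·R1.
R2 ← R2 / (-2).
Reading off the reduced rows gives m = -2, n = 5.

m = -2, n = 5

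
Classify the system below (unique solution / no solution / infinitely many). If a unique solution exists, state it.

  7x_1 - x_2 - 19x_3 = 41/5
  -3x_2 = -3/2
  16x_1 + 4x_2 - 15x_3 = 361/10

x_1 = 13/5, x_2 = 1/2, x_3 = 1/2

Row-reduce the augmented matrix:
R1 ← R1 / (7).
R3 ← R3 − 16·R1.
R2 ← R2 / (-3).
R1 ← R1 + 1/7·R2.
R3 ← R3 − 44/7·R2.
R3 ← R3 / (199/7).
R1 ← R1 + 19/7·R3.
Reading off the reduced rows gives x_1 = 13/5, x_2 = 1/2, x_3 = 1/2.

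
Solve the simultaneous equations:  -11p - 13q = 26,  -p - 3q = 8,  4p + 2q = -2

no solution

Row-reduce:
R1 ← R1 / (-11).
R2 ← R2 + 1·R1.
R3 ← R3 − 4·R1.
R2 ← R2 / (-20/11).
R1 ← R1 − 13/11·R2.
R3 ← R3 + 30/11·R2.
Row 3 reduces to 0 = -1, a contradiction. The system is inconsistent.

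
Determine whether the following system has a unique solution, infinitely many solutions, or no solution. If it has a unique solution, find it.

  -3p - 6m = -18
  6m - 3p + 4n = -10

infinitely many solutions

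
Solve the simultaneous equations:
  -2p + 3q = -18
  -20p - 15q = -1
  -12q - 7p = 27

no solution

Row-reduce:
R1 ← R1 / (-2).
R2 ← R2 + 20·R1.
R3 ← R3 + 7·R1.
R2 ← R2 / (-45).
R1 ← R1 + 3/2·R2.
R3 ← R3 + 45/2·R2.
Row 3 reduces to 0 = 1/2, a contradiction. The system is inconsistent.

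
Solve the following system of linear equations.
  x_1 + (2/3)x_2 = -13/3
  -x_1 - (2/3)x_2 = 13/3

infinitely many solutions

Row-reduce:
R2 ← R2 + 1·R1.
Rank is 1 with 2 unknowns, leaving x_2 free.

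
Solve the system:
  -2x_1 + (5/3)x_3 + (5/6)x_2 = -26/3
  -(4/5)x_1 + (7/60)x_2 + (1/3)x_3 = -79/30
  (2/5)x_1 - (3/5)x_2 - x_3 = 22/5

no solution

Row-reduce:
R1 ← R1 / (-2).
R2 ← R2 + 4/5·R1.
R3 ← R3 − 2/5·R1.
R2 ← R2 / (-13/60).
R1 ← R1 + 5/12·R2.
R3 ← R3 + 13/30·R2.
Row 3 reduces to 0 = 1, a contradiction. The system is inconsistent.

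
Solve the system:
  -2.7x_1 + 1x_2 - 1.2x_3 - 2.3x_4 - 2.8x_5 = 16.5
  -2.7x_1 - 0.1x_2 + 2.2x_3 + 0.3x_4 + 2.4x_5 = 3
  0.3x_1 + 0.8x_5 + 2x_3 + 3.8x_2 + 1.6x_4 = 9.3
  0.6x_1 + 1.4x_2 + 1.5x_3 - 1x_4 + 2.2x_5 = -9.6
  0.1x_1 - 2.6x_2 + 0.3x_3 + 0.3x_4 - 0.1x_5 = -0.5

Row-reduce the augmented matrix:
R1 ← R1 / (-27/10).
R2 ← R2 + 27/10·R1.
R3 ← R3 − 3/10·R1.
R4 ← R4 − 3/5·R1.
R5 ← R5 − 1/10·R1.
R2 ← R2 / (-11/10).
R1 ← R1 + 10/27·R2.
R3 ← R3 − 176/45·R2.
R4 ← R4 − 73/45·R2.
R5 ← R5 + 346/135·R2.
R3 ← R3 / (628/45).
R1 ← R1 + 208/297·R3.
R2 ← R2 + 34/11·R3.
R4 ← R4 − 1237/198·R3.
R5 ← R5 + 22769/2970·R3.
R4 ← R4 / (-66789/27632).
R1 ← R1 − 877/1727·R4.
R2 ← R2 + 127/6908·R4.
R3 ← R3 − 953/1256·R4.
R5 ← R5 + 3621/138160·R4.
R5 ← R5 / (-705899/371050).
R1 ← R1 − 14704/37105·R5.
R2 ← R2 + 19656/37105·R5.
R3 ← R3 − 59202/37105·R5.
R4 ← R4 + 11524/37105·R5.
Reading off the reduced rows gives x_1 = -3, x_2 = 1, x_3 = 4, x_4 = 2, x_5 = -6.

x_1 = -3, x_2 = 1, x_3 = 4, x_4 = 2, x_5 = -6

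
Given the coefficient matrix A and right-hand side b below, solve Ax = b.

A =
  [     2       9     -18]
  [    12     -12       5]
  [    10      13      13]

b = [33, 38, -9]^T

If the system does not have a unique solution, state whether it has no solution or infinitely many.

Row-reduce the augmented matrix:
R1 ← R1 / (2).
R2 ← R2 − 12·R1.
R3 ← R3 − 10·R1.
R2 ← R2 / (-66).
R1 ← R1 − 9/2·R2.
R3 ← R3 + 32·R2.
R3 ← R3 / (1591/33).
R1 ← R1 + 57/44·R3.
R2 ← R2 + 113/66·R3.
Reading off the reduced rows gives x_1 = 3, x_2 = -1, x_3 = -2.

x_1 = 3, x_2 = -1, x_3 = -2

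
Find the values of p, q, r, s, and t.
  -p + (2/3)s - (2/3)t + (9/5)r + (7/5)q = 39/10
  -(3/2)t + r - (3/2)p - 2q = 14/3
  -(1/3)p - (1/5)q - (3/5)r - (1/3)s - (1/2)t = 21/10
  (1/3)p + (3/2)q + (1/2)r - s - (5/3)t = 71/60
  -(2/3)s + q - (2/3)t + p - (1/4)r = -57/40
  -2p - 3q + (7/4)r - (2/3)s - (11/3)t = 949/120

p = -13/5, q = 2/3, r = -3/2, s = 11/5, t = -12/5

Row-reduce the augmented matrix:
R1 ← R1 / (-1).
R2 ← R2 + 3/2·R1.
R3 ← R3 + 1/3·R1.
R4 ← R4 − 1/3·R1.
R5 ← R5 − 1·R1.
R6 ← R6 + 2·R1.
R2 ← R2 / (-41/10).
R1 ← R1 + 7/5·R2.
R3 ← R3 + 2/3·R2.
R4 ← R4 − 59/30·R2.
R5 ← R5 − 12/5·R2.
R6 ← R6 + 29/5·R2.
R3 ← R3 / (-568/615).
R1 ← R1 + 50/41·R3.
R2 ← R2 − 17/41·R3.
R4 ← R4 − 35/123·R3.
R5 ← R5 − 91/164·R3.
R6 ← R6 − 91/164·R3.
R4 ← R4 / (-783/568).
R1 ← R1 − 55/284·R4.
R2 ← R2 − 115/1704·R4.
R3 ← R3 − 725/1704·R4.
R5 ← R5 + 5599/6816·R4.
R6 ← R6 + 5599/6816·R4.
R5 ← R5 / (-2753/6264).
R1 ← R1 − 206/261·R5.
R2 ← R2 + 115/1566·R5.
R3 ← R3 + 25/54·R5.
R4 ← R4 − 829/522·R5.
R6 ← R6 + 2753/6264·R5.
R6 reduces to 0 = 0, so the extra equation is consistent.
Reading off the reduced rows gives p = -13/5, q = 2/3, r = -3/2, s = 11/5, t = -12/5.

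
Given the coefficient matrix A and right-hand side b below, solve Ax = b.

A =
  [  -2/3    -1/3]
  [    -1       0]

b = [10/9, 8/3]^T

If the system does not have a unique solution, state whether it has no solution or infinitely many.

Row-reduce the augmented matrix:
R1 ← R1 / (-2/3).
R2 ← R2 + 1·R1.
R2 ← R2 / (1/2).
R1 ← R1 − 1/2·R2.
Reading off the reduced rows gives x_1 = -8/3, x_2 = 2.

x_1 = -8/3, x_2 = 2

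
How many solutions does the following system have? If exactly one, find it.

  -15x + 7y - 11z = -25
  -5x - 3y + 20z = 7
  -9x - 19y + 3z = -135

x = 3, y = 6, z = 2

Row-reduce the augmented matrix:
R1 ← R1 / (-15).
R2 ← R2 + 5·R1.
R3 ← R3 + 9·R1.
R2 ← R2 / (-16/3).
R1 ← R1 + 7/15·R2.
R3 ← R3 + 116/5·R2.
R3 ← R3 / (-1867/20).
R1 ← R1 + 107/80·R3.
R2 ← R2 + 71/16·R3.
Reading off the reduced rows gives x = 3, y = 6, z = 2.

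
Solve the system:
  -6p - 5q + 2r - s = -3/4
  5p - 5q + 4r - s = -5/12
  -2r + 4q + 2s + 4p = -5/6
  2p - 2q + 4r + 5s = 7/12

p = -1/3, q = 3/2, r = 2, s = -3/4

Row-reduce the augmented matrix:
R1 ← R1 / (-6).
R2 ← R2 − 5·R1.
R3 ← R3 − 4·R1.
R4 ← R4 − 2·R1.
R2 ← R2 / (-55/6).
R1 ← R1 − 5/6·R2.
R3 ← R3 − 2/3·R2.
R4 ← R4 + 11/3·R2.
R3 ← R3 / (-14/55).
R1 ← R1 − 2/11·R3.
R2 ← R2 + 34/55·R3.
R4 ← R4 − 12/5·R3.
R4 ← R4 / (117/7).
R1 ← R1 − 6/7·R4.
R2 ← R2 + 19/7·R4.
R3 ← R3 + 33/7·R4.
Reading off the reduced rows gives p = -1/3, q = 3/2, r = 2, s = -3/4.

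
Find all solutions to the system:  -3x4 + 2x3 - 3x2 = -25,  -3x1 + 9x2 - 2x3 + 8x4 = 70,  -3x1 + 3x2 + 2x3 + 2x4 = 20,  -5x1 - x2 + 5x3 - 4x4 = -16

infinitely many solutions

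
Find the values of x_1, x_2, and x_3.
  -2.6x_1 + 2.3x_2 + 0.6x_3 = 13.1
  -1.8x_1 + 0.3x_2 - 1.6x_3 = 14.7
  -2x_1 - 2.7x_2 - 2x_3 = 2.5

x_1 = -2, x_2 = 5, x_3 = -6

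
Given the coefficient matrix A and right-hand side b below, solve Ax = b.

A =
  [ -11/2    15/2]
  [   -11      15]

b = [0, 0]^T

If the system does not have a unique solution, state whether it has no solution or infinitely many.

Row-reduce:
R1 ← R1 / (-11/2).
R2 ← R2 + 11·R1.
Rank is 1 with 2 unknowns, leaving x_2 free.

infinitely many solutions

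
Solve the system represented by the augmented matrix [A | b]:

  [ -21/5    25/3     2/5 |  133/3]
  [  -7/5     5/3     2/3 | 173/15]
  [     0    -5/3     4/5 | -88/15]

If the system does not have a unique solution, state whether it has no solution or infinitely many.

Row-reduce:
R1 ← R1 / (-21/5).
R2 ← R2 + 7/5·R1.
R2 ← R2 / (-10/9).
R1 ← R1 + 125/63·R2.
R3 ← R3 + 5/3·R2.
Row 3 reduces to 0 = -1, a contradiction. The system is inconsistent.

no solution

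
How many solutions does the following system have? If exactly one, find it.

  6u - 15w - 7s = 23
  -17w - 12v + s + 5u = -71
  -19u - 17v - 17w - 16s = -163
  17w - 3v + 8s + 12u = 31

Row-reduce the augmented matrix:
R1 ← R1 / (6).
R2 ← R2 − 5·R1.
R3 ← R3 + 19·R1.
R4 ← R4 − 12·R1.
R2 ← R2 / (-12).
R3 ← R3 + 17·R2.
R4 ← R4 + 3·R2.
R3 ← R3 / (-465/8).
R1 ← R1 + 5/2·R3.
R2 ← R2 − 3/8·R3.
R4 ← R4 − 385/8·R3.
R4 ← R4 / (-16174/837).
R1 ← R1 − 746/837·R4.
R2 ← R2 + 245/279·R4.
R3 ← R3 − 689/837·R4.
Reading off the reduced rows gives u = 4, v = 6, w = 1, s = -2.

u = 4, v = 6, w = 1, s = -2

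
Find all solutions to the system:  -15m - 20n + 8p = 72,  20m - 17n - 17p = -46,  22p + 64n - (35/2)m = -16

infinitely many solutions

Row-reduce:
R1 ← R1 / (-15).
R2 ← R2 − 20·R1.
R3 ← R3 + 35/2·R1.
R2 ← R2 / (-131/3).
R1 ← R1 − 4/3·R2.
R3 ← R3 − 262/3·R2.
Rank is 2 with 3 unknowns, leaving p free.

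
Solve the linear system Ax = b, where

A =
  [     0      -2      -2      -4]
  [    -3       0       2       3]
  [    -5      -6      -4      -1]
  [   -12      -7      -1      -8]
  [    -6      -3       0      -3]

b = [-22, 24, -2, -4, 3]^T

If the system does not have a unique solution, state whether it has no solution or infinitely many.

no solution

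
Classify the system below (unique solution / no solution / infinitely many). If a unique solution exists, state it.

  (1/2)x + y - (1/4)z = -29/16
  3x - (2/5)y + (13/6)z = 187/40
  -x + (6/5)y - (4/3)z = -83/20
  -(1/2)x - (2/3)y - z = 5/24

Row-reduce the augmented matrix:
R1 ← R1 / (1/2).
R2 ← R2 − 3·R1.
R3 ← R3 + 1·R1.
R4 ← R4 + 1/2·R1.
R2 ← R2 / (-32/5).
R1 ← R1 − 2·R2.
R3 ← R3 − 16/5·R2.
R4 ← R4 − 1/3·R2.
Swap R3 and R4.
R3 ← R3 / (-305/288).
R1 ← R1 − 31/48·R3.
R2 ← R2 + 55/96·R3.
R4 reduces to 0 = 0, so the extra equation is consistent.
Reading off the reduced rows gives x = 3/4, y = -2, z = 3/4.

x = 3/4, y = -2, z = 3/4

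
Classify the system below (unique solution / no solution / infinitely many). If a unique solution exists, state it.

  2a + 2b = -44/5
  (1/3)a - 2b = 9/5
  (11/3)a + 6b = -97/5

a = -3, b = -7/5

Row-reduce the augmented matrix:
R1 ← R1 / (2).
R2 ← R2 − 1/3·R1.
R3 ← R3 − 11/3·R1.
R2 ← R2 / (-7/3).
R1 ← R1 − 1·R2.
R3 ← R3 − 7/3·R2.
R3 reduces to 0 = 0, so the extra equation is consistent.
Reading off the reduced rows gives a = -3, b = -7/5.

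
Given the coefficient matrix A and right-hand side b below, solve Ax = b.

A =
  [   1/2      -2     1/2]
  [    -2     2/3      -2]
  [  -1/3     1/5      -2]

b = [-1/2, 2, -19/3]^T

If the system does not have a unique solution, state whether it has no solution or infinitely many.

Row-reduce the augmented matrix:
R1 ← R1 / (1/2).
R2 ← R2 + 2·R1.
R3 ← R3 + 1/3·R1.
R2 ← R2 / (-22/3).
R1 ← R1 + 4·R2.
R3 ← R3 + 17/15·R2.
R3 ← R3 / (-5/3).
R1 ← R1 − 1·R3.
Reading off the reduced rows gives x_1 = -5, x_2 = 0, x_3 = 4.

x_1 = -5, x_2 = 0, x_3 = 4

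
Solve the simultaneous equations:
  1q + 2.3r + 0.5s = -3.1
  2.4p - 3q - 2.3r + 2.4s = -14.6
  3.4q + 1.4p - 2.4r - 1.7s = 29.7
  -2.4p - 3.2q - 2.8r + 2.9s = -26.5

Row-reduce the augmented matrix:
Swap R1 and R2.
R1 ← R1 / (12/5).
R3 ← R3 − 7/5·R1.
R4 ← R4 + 12/5·R1.
R1 ← R1 + 5/4·R2.
R3 ← R3 − 103/20·R2.
R4 ← R4 + 31/5·R2.
R3 ← R3 / (-3871/300).
R1 ← R1 − 23/12·R3.
R2 ← R2 − 23/10·R3.
R4 ← R4 − 229/25·R3.
R4 ← R4 / (33843/7742).
R1 ← R1 − 12109/15484·R4.
R2 ← R2 + 7921/15484·R4.
R3 ← R3 − 3405/7742·R4.
Reading off the reduced rows gives p = 2, q = 4, r = -2, s = -5.

p = 2, q = 4, r = -2, s = -5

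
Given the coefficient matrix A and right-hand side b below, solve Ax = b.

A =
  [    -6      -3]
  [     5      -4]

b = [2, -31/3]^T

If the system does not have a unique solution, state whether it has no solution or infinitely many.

x_1 = -1, x_2 = 4/3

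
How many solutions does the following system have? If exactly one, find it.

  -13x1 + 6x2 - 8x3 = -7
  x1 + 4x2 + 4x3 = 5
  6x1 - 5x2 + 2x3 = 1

infinitely many solutions

Row-reduce:
R1 ← R1 / (-13).
R2 ← R2 − 1·R1.
R3 ← R3 − 6·R1.
R2 ← R2 / (58/13).
R1 ← R1 + 6/13·R2.
R3 ← R3 + 29/13·R2.
Rank is 2 with 3 unknowns, leaving x3 free.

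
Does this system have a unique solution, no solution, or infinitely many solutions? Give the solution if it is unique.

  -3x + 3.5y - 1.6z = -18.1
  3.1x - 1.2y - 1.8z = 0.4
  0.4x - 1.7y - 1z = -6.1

Row-reduce the augmented matrix:
R1 ← R1 / (-3).
R2 ← R2 − 31/10·R1.
R3 ← R3 − 2/5·R1.
R2 ← R2 / (29/12).
R1 ← R1 + 7/6·R2.
R3 ← R3 + 37/30·R2.
R3 ← R3 / (-10787/3625).
R1 ← R1 + 822/725·R3.
R2 ← R2 + 1036/725·R3.
Reading off the reduced rows gives x = 4, y = 1, z = 6.

x = 4, y = 1, z = 6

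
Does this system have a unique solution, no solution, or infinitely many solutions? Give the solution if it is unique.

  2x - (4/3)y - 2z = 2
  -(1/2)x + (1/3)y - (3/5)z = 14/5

Row-reduce:
R1 ← R1 / (2).
R2 ← R2 + 1/2·R1.
R2 ← R2 / (-11/10).
R1 ← R1 + 1·R2.
Rank is 2 with 3 unknowns, leaving y free.

infinitely many solutions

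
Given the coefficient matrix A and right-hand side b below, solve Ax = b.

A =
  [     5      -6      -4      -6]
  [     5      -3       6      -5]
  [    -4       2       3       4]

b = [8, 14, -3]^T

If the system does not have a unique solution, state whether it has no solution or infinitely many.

infinitely many solutions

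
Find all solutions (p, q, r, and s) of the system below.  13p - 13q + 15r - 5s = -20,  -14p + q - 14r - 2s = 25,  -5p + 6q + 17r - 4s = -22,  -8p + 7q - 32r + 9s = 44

no solution

Row-reduce:
R1 ← R1 / (13).
R2 ← R2 + 14·R1.
R3 ← R3 + 5·R1.
R4 ← R4 + 8·R1.
R2 ← R2 / (-13).
R1 ← R1 + 1·R2.
R3 ← R3 − 1·R2.
R4 ← R4 + 1·R2.
R3 ← R3 / (3876/169).
R1 ← R1 − 167/169·R3.
R2 ← R2 + 28/169·R3.
R4 ← R4 + 3876/169·R3.
Row 4 reduces to 0 = 2, a contradiction. The system is inconsistent.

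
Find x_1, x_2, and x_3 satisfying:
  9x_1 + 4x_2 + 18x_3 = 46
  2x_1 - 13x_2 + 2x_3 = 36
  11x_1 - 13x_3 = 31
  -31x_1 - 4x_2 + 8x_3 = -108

Row-reduce the augmented matrix:
R1 ← R1 / (9).
R2 ← R2 − 2·R1.
R3 ← R3 − 11·R1.
R4 ← R4 + 31·R1.
R2 ← R2 / (-125/9).
R1 ← R1 − 4/9·R2.
R3 ← R3 + 44/9·R2.
R4 ← R4 − 88/9·R2.
R3 ← R3 / (-4287/125).
R1 ← R1 − 242/125·R3.
R2 ← R2 − 18/125·R3.
R4 ← R4 − 8574/125·R3.
R4 reduces to 0 = 0, so the extra equation is consistent.
Reading off the reduced rows gives x_1 = 4, x_2 = -2, x_3 = 1.

x_1 = 4, x_2 = -2, x_3 = 1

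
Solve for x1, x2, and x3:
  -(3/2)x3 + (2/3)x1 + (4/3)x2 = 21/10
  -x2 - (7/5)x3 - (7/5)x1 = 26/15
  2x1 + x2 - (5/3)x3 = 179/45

x1 = 1, x2 = -4/5, x3 = -5/3

Row-reduce the augmented matrix:
R1 ← R1 / (2/3).
R2 ← R2 + 7/5·R1.
R3 ← R3 − 2·R1.
R2 ← R2 / (9/5).
R1 ← R1 − 2·R2.
R3 ← R3 + 3·R2.
R3 ← R3 / (-19/4).
R1 ← R1 − 101/36·R3.
R2 ← R2 + 91/36·R3.
Reading off the reduced rows gives x1 = 1, x2 = -4/5, x3 = -5/3.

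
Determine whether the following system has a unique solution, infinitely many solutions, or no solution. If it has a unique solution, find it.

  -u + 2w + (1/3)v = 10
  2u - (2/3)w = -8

infinitely many solutions

Row-reduce:
R1 ← R1 / (-1).
R2 ← R2 − 2·R1.
R2 ← R2 / (2/3).
R1 ← R1 + 1/3·R2.
Rank is 2 with 3 unknowns, leaving w free.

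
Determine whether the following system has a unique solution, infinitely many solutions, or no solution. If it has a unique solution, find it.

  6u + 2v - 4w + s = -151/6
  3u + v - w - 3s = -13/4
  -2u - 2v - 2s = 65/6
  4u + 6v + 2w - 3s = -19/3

u = -7/4, v = -5/3, w = 7/3, s = -2

Row-reduce the augmented matrix:
R1 ← R1 / (6).
R2 ← R2 − 3·R1.
R3 ← R3 + 2·R1.
R4 ← R4 − 4·R1.
Swap R2 and R3.
R2 ← R2 / (-4/3).
R1 ← R1 − 1/3·R2.
R4 ← R4 − 14/3·R2.
R1 ← R1 + 1·R3.
R2 ← R2 − 1·R3.
R4 ← R4 / (-19/2).
R1 ← R1 + 15/4·R4.
R2 ← R2 − 19/4·R4.
R3 ← R3 + 7/2·R4.
Reading off the reduced rows gives u = -7/4, v = -5/3, w = 7/3, s = -2.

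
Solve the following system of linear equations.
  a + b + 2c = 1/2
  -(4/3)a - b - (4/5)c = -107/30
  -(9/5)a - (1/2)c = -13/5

a = 2, b = 5/2, c = -2

Row-reduce the augmented matrix:
R2 ← R2 + 4/3·R1.
R3 ← R3 + 9/5·R1.
R2 ← R2 / (1/3).
R1 ← R1 − 1·R2.
R3 ← R3 − 9/5·R2.
R3 ← R3 / (-349/50).
R1 ← R1 + 18/5·R3.
R2 ← R2 − 28/5·R3.
Reading off the reduced rows gives a = 2, b = 5/2, c = -2.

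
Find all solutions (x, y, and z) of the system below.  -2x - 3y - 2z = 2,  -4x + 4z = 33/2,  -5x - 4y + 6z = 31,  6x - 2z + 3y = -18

no solution

Row-reduce:
R1 ← R1 / (-2).
R2 ← R2 + 4·R1.
R3 ← R3 + 5·R1.
R4 ← R4 − 6·R1.
R2 ← R2 / (6).
R1 ← R1 − 3/2·R2.
R3 ← R3 − 7/2·R2.
R4 ← R4 + 6·R2.
R3 ← R3 / (19/3).
R1 ← R1 + 1·R3.
R2 ← R2 − 4/3·R3.
Row 4 reduces to 0 = 1/2, a contradiction. The system is inconsistent.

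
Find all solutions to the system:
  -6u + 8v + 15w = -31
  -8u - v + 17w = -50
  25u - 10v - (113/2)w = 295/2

Row-reduce:
R1 ← R1 / (-6).
R2 ← R2 + 8·R1.
R3 ← R3 − 25·R1.
R2 ← R2 / (-35/3).
R1 ← R1 + 4/3·R2.
R3 ← R3 − 70/3·R2.
Row 3 reduces to 0 = 1, a contradiction. The system is inconsistent.

no solution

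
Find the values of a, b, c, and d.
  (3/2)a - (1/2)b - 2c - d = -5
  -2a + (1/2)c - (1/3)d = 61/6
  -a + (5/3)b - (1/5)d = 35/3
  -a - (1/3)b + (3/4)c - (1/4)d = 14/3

a = -4, b = 4, c = 1, d = -5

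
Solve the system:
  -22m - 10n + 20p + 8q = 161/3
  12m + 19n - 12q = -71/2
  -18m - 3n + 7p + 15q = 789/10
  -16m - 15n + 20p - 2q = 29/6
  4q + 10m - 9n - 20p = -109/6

Row-reduce the augmented matrix:
R1 ← R1 / (-22).
R2 ← R2 − 12·R1.
R3 ← R3 + 18·R1.
R4 ← R4 + 16·R1.
R5 ← R5 − 10·R1.
R2 ← R2 / (149/11).
R1 ← R1 − 5/11·R2.
R3 ← R3 − 57/11·R2.
R4 ← R4 + 85/11·R2.
R5 ← R5 + 149/11·R2.
R3 ← R3 / (-2017/149).
R1 ← R1 + 190/149·R3.
R2 ← R2 − 120/149·R3.
R4 ← R4 − 1740/149·R3.
R4 ← R4 / (-4762/2017).
R1 ← R1 + 2378/2017·R4.
R2 ← R2 − 228/2017·R4.
R3 ← R3 + 1695/2017·R4.
R5 reduces to 0 = 0, so the extra equation is consistent.
Reading off the reduced rows gives m = -3, n = 3/2, p = -4/5, q = 7/3.

m = -3, n = 3/2, p = -4/5, q = 7/3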